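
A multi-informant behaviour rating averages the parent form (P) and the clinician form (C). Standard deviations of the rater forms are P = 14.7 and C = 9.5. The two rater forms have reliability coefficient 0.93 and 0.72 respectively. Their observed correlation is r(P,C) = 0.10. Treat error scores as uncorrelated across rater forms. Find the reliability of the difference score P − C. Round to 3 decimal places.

0.855

Var(P−C) = 14.7² + 9.5² − 2·14.7·9.5·0.10 = 306.34 − 27.93 = 278.41.
Under uncorrelated errors the observed covariances equal the true-score covariances, so only the own-variance terms attenuate.
True-score variance = [14.7²·0.93 + 9.5²·0.72] − 27.93 = 265.944 − 27.93 = 238.014.
Reliability = 238.014 / 278.41 = 0.855.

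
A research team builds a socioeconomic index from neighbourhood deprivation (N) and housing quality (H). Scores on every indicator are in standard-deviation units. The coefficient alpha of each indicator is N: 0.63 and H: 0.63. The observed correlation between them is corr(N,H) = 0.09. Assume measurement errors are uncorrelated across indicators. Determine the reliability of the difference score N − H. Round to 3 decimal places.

Var(N−H) = 1 + 1 − 2·0.09 = 2 − 0.18 = 1.82.
With uncorrelated errors the cross-covariances are all true-score covariance, so they carry over unchanged; only the diagonal terms shrink to ρᵢσᵢ².
True-score variance = [0.63 + 0.63] − 0.18 = 1.26 − 0.18 = 1.08.
Reliability = 1.08 / 1.82 = 0.593.

0.593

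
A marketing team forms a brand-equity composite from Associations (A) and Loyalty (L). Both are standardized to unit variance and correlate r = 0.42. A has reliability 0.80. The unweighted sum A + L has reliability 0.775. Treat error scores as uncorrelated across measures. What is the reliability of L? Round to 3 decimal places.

0.561

Var(A+L) = 2 + 2·0.42 = 2.840.
True-score variance = ρ_A + ρ_L + 2·0.42, so 0.775 = (0.80 + ρ_L + 0.84) / 2.840.
ρ_L = 0.775·2.840 − 0.80 − 0.84 = 0.561.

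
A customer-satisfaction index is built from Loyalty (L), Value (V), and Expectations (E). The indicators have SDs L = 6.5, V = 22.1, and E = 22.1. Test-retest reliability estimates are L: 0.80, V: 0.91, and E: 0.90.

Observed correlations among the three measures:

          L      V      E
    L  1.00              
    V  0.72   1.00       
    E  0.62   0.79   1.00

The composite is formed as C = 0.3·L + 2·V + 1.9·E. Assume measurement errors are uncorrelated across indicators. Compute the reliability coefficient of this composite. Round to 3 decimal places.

Var(C) = 0.3²·6.5² + 2²·22.1² + 1.9²·22.1² + 2·[0.6·6.5·22.1·0.72 + 0.57·6.5·22.1·0.62 + 3.8·22.1·22.1·0.79] = 3720.6 + 3158.06 = 6878.66.
Under uncorrelated errors the observed covariances equal the true-score covariances, so only the own-variance terms attenuate.
True-score variance = [0.3²·6.5²·0.80 + 2²·22.1²·0.91 + 1.9²·22.1²·0.90] + 3158.06 = 3367.7 + 3158.06 = 6525.76.
Reliability = 6525.76 / 6878.66 = 0.949.

0.949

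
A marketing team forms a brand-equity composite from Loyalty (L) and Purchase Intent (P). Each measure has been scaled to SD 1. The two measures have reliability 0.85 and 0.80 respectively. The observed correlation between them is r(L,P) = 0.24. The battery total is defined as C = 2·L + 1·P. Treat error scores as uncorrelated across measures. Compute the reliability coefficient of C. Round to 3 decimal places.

Var(C) = 2² + 1 + 2·[2·0.24] = 5 + 0.96 = 5.96.
Because errors are independent across components, Cov(Tᵢ,Tⱼ) = Cov(Xᵢ,Xⱼ); the off-diagonal part of the true-score variance is the same as above.
True-score variance = [2²·0.85 + 0.80] + 0.96 = 4.2 + 0.96 = 5.16.
Reliability = 5.16 / 5.96 = 0.866.

0.866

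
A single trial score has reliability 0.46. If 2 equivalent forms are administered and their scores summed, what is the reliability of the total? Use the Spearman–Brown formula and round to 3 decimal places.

ρ_k = kρ / (1 + (k−1)ρ) = 2·0.46 / (1 + 1·0.46) = 0.920 / 1.460 = 0.630.

0.630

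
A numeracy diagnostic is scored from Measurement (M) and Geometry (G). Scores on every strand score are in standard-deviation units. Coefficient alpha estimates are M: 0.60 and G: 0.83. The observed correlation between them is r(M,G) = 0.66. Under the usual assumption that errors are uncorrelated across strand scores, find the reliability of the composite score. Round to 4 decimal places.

0.8283

Var(M+G) = 2 + 2·[0.66] = 2 + 1.32 = 3.32.
Under uncorrelated errors the observed covariances equal the true-score covariances, so only the own-variance terms attenuate.
True-score variance = [0.60 + 0.83] + 1.32 = 1.43 + 1.32 = 2.75.
Reliability = 2.75 / 3.32 = 0.8283.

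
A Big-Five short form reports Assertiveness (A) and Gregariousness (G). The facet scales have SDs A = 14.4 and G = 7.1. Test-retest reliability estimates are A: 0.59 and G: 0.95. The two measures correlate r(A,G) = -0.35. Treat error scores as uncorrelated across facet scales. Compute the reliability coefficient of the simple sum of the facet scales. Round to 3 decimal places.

Var(A+G) = 14.4² + 7.1² + 2·[14.4·7.1·(-0.35)] = 257.77 − 71.568 = 186.202.
Because errors are independent across components, Cov(Tᵢ,Tⱼ) = Cov(Xᵢ,Xⱼ); the off-diagonal part of the true-score variance is the same as above.
True-score variance = [14.4²·0.59 + 7.1²·0.95] − 71.568 = 170.232 − 71.568 = 98.6639.
Reliability = 98.6639 / 186.202 = 0.530.

0.530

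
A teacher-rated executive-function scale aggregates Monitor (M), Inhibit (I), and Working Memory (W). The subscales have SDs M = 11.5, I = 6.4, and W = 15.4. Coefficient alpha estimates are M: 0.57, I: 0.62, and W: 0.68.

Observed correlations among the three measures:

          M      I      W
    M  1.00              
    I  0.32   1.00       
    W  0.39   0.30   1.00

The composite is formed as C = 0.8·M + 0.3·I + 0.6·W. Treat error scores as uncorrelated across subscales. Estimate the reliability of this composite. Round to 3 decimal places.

Var(C) = 0.8²·11.5² + 0.3²·6.4² + 0.6²·15.4² + 2·[0.24·11.5·6.4·0.32 + 0.48·11.5·15.4·0.39 + 0.18·6.4·15.4·0.30] = 173.704 + 88.2557 = 261.96.
With uncorrelated errors the cross-covariances are all true-score covariance, so they carry over unchanged; only the diagonal terms shrink to ρᵢσᵢ².
True-score variance = [0.8²·11.5²·0.57 + 0.3²·6.4²·0.62 + 0.6²·15.4²·0.68] + 88.2557 = 108.587 + 88.2557 = 196.843.
Reliability = 196.843 / 261.96 = 0.751.

0.751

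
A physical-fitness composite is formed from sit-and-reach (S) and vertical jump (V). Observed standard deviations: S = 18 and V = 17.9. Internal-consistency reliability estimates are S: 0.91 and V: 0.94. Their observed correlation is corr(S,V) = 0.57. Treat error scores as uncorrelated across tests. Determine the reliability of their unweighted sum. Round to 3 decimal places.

0.952

Var(S+V) = 18² + 17.9² + 2·[18·17.9·0.57] = 644.41 + 367.308 = 1011.72.
Because errors are independent across components, Cov(Tᵢ,Tⱼ) = Cov(Xᵢ,Xⱼ); the off-diagonal part of the true-score variance is the same as above.
True-score variance = [18²·0.91 + 17.9²·0.94] + 367.308 = 596.025 + 367.308 = 963.333.
Reliability = 963.333 / 1011.72 = 0.952.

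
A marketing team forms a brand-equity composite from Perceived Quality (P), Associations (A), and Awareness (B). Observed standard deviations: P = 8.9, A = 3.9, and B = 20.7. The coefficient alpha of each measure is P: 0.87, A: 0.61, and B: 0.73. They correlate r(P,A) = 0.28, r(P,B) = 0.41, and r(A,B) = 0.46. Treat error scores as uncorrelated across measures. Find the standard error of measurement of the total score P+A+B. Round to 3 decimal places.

11.486

Var(total) = 522.91 + 244.778 = 767.688.
True-score variance = 390.988 + 244.778 = 635.766, so reliability = 0.8282.
Error variance = 767.688 − 635.766 = 131.921; SEM = √131.921 = 11.486.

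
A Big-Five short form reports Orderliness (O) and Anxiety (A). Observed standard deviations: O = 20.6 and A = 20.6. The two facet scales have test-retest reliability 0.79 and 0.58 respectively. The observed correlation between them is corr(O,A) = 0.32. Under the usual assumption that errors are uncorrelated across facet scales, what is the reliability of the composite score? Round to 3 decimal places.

Var(O+A) = 20.6² + 20.6² + 2·[20.6·20.6·0.32] = 848.72 + 271.59 = 1120.31.
Because errors are independent across components, Cov(Tᵢ,Tⱼ) = Cov(Xᵢ,Xⱼ); the off-diagonal part of the true-score variance is the same as above.
True-score variance = [20.6²·0.79 + 20.6²·0.58] + 271.59 = 581.373 + 271.59 = 852.964.
Reliability = 852.964 / 1120.31 = 0.761.

0.761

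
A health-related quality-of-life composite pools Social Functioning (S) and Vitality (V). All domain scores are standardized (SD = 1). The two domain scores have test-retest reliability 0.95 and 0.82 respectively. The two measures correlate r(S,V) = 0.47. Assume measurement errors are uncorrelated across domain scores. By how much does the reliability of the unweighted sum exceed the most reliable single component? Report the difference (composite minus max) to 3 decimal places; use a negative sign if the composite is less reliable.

Var(sum) = 2 + 0.94 = 2.94; true-score variance = 1.77 + 0.94 = 2.71; composite reliability = 0.9218.
Max component reliability = 0.9500.
Difference = 0.9218 − 0.9500 = -0.028.

-0.028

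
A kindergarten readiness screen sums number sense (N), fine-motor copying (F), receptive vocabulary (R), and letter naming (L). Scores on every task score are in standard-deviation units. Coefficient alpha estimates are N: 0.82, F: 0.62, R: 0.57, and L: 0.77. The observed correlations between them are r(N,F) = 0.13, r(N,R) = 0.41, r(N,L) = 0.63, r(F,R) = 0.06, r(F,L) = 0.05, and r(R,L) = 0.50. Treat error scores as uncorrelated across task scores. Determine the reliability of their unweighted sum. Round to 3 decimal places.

Var(N+F+R+L) = 4 + 2·[0.13 + 0.41 + 0.63 + 0.06 + 0.05 + 0.50] = 4 + 3.56 = 7.56.
Because errors are independent across components, Cov(Tᵢ,Tⱼ) = Cov(Xᵢ,Xⱼ); the off-diagonal part of the true-score variance is the same as above.
True-score variance = [0.82 + 0.62 + 0.57 + 0.77] + 3.56 = 2.78 + 3.56 = 6.34.
Reliability = 6.34 / 7.56 = 0.839.

0.839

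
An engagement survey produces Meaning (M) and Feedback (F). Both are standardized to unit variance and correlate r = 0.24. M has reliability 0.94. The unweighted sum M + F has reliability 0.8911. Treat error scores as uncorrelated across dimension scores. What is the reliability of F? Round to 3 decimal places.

0.790

Var(M+F) = 2 + 2·0.24 = 2.480.
True-score variance = ρ_M + ρ_F + 2·0.24, so 0.8911 = (0.94 + ρ_F + 0.48) / 2.480.
ρ_F = 0.8911·2.480 − 0.94 − 0.48 = 0.790.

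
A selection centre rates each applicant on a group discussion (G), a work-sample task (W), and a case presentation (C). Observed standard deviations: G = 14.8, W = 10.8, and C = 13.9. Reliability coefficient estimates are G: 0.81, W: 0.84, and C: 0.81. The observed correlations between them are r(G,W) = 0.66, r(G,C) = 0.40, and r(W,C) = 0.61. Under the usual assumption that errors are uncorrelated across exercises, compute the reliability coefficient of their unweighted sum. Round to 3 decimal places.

Var(G+W+C) = 14.8² + 10.8² + 13.9² + 2·[14.8·10.8·0.66 + 14.8·13.9·0.40 + 10.8·13.9·0.61] = 528.89 + 558.711 = 1087.6.
Because errors are independent across components, Cov(Tᵢ,Tⱼ) = Cov(Xᵢ,Xⱼ); the off-diagonal part of the true-score variance is the same as above.
True-score variance = [14.8²·0.81 + 10.8²·0.84 + 13.9²·0.81] + 558.711 = 431.9 + 558.711 = 990.611.
Reliability = 990.611 / 1087.6 = 0.911.

0.911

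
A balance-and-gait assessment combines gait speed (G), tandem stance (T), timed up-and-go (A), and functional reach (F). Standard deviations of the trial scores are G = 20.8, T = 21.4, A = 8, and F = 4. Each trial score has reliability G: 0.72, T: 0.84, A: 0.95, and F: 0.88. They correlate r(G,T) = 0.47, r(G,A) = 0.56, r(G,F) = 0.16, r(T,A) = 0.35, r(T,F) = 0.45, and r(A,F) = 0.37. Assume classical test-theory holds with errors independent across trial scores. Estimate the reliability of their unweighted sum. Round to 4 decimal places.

Var(G+T+A+F) = 20.8² + 21.4² + 8² + 4² + 2·[20.8·21.4·0.47 + 20.8·8·0.56 + 20.8·4·0.16 + 21.4·8·0.35 + 21.4·4·0.45 + 8·4·0.37] = 970.6 + 851.965 = 1822.56.
With uncorrelated errors the cross-covariances are all true-score covariance, so they carry over unchanged; only the diagonal terms shrink to ρᵢσᵢ².
True-score variance = [20.8²·0.72 + 21.4²·0.84 + 8²·0.95 + 4²·0.88] + 851.965 = 771.067 + 851.965 = 1623.03.
Reliability = 1623.03 / 1822.56 = 0.8905.

0.8905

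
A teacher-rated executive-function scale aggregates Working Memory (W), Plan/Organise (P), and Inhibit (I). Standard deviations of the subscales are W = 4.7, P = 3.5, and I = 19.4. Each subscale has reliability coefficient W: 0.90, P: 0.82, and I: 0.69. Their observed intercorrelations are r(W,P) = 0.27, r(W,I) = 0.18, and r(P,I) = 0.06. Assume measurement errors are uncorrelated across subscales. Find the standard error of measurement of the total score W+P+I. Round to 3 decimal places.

11.004

Var(total) = 410.7 + 49.8558 = 460.556.
True-score variance = 289.614 + 49.8558 = 339.47, so reliability = 0.7371.
Error variance = 460.556 − 339.47 = 121.086; SEM = √121.086 = 11.004.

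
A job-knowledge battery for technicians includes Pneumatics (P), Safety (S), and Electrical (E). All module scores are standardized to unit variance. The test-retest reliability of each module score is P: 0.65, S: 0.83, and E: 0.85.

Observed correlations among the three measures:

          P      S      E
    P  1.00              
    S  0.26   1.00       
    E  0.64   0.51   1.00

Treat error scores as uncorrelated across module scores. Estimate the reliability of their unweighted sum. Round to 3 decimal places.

Var(P+S+E) = 3 + 2·[0.26 + 0.64 + 0.51] = 3 + 2.82 = 5.82.
Under uncorrelated errors the observed covariances equal the true-score covariances, so only the own-variance terms attenuate.
True-score variance = [0.65 + 0.83 + 0.85] + 2.82 = 2.33 + 2.82 = 5.15.
Reliability = 5.15 / 5.82 = 0.885.

0.885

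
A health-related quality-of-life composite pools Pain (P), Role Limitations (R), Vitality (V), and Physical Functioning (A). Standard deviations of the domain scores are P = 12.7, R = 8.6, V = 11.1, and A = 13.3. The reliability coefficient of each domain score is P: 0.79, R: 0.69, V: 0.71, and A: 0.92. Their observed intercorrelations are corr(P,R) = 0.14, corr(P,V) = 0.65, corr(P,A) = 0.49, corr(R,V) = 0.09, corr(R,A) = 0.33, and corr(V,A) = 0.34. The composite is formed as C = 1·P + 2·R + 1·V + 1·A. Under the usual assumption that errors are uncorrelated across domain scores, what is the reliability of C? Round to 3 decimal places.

0.879

Var(C) = 12.7² + 2²·8.6² + 11.1² + 13.3² + 2·[2·12.7·8.6·0.14 + 12.7·11.1·0.65 + 12.7·13.3·0.49 + 2·8.6·11.1·0.09 + 2·8.6·13.3·0.33 + 11.1·13.3·0.34] = 757.23 + 695.692 = 1452.92.
Under uncorrelated errors the observed covariances equal the true-score covariances, so only the own-variance terms attenuate.
True-score variance = [12.7²·0.79 + 2²·8.6²·0.69 + 11.1²·0.71 + 13.3²·0.92] + 695.692 = 581.767 + 695.692 = 1277.46.
Reliability = 1277.46 / 1452.92 = 0.879.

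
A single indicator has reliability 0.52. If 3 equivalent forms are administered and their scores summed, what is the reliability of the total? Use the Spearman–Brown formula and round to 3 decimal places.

0.765

ρ_k = kρ / (1 + (k−1)ρ) = 3·0.52 / (1 + 2·0.52) = 1.560 / 2.040 = 0.765.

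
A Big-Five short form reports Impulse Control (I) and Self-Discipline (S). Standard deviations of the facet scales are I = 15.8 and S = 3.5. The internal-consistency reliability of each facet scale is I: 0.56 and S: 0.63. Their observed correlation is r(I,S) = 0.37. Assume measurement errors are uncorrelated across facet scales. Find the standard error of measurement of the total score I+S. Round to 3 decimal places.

10.695

Var(total) = 261.89 + 40.922 = 302.812.
True-score variance = 147.516 + 40.922 = 188.438, so reliability = 0.6223.
Error variance = 302.812 − 188.438 = 114.374; SEM = √114.374 = 10.695.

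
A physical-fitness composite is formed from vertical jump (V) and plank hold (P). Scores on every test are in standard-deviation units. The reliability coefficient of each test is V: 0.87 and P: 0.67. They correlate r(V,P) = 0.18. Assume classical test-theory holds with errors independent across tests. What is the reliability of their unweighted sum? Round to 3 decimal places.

0.805

Var(V+P) = 2 + 2·[0.18] = 2 + 0.36 = 2.36.
Under uncorrelated errors the observed covariances equal the true-score covariances, so only the own-variance terms attenuate.
True-score variance = [0.87 + 0.67] + 0.36 = 1.54 + 0.36 = 1.9.
Reliability = 1.9 / 2.36 = 0.805.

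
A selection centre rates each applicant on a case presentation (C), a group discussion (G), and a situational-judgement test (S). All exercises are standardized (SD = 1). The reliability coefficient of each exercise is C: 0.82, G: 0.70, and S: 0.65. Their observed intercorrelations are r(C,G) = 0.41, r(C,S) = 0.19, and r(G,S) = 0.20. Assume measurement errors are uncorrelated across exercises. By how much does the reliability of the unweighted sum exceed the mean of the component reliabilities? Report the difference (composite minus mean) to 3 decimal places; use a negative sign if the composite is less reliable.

0.096

Var(sum) = 3 + 1.6 = 4.6; true-score variance = 2.17 + 1.6 = 3.77; composite reliability = 0.8196.
Mean component reliability = 0.7233.
Difference = 0.8196 − 0.7233 = 0.096.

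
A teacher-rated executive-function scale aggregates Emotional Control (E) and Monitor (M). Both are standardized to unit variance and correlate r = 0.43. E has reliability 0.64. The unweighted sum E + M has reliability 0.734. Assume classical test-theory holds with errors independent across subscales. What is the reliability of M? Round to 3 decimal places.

Var(E+M) = 2 + 2·0.43 = 2.860.
True-score variance = ρ_E + ρ_M + 2·0.43, so 0.734 = (0.64 + ρ_M + 0.86) / 2.860.
ρ_M = 0.734·2.860 − 0.64 − 0.86 = 0.599.

0.599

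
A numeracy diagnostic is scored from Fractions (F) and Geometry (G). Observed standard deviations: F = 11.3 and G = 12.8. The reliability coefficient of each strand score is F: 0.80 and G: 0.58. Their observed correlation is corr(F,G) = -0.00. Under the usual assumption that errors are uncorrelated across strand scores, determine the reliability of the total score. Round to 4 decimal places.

0.6764

Var(F+G) = 11.3² + 12.8² + 2·[11.3·12.8·-0.00] = 291.53 + 0 = 291.53.
With uncorrelated errors the cross-covariances are all true-score covariance, so they carry over unchanged; only the diagonal terms shrink to ρᵢσᵢ².
True-score variance = [11.3²·0.80 + 12.8²·0.58] + 0 = 197.179 + 0 = 197.179.
Reliability = 197.179 / 291.53 = 0.6764.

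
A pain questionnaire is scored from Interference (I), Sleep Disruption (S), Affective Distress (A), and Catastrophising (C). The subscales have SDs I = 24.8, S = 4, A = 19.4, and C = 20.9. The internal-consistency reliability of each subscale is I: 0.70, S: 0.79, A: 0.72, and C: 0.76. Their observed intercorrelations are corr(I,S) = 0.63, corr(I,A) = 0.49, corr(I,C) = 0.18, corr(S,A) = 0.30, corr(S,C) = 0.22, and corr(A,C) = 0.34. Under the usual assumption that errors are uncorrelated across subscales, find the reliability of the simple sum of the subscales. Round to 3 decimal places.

Var(I+S+A+C) = 24.8² + 4² + 19.4² + 20.9² + 2·[24.8·4·0.63 + 24.8·19.4·0.49 + 24.8·20.9·0.18 + 4·19.4·0.30 + 4·20.9·0.22 + 19.4·20.9·0.34] = 1444.21 + 1142.14 = 2586.35.
Because errors are independent across components, Cov(Tᵢ,Tⱼ) = Cov(Xᵢ,Xⱼ); the off-diagonal part of the true-score variance is the same as above.
True-score variance = [24.8²·0.70 + 4²·0.79 + 19.4²·0.72 + 20.9²·0.76] + 1142.14 = 1046.12 + 1142.14 = 2188.26.
Reliability = 2188.26 / 2586.35 = 0.846.

0.846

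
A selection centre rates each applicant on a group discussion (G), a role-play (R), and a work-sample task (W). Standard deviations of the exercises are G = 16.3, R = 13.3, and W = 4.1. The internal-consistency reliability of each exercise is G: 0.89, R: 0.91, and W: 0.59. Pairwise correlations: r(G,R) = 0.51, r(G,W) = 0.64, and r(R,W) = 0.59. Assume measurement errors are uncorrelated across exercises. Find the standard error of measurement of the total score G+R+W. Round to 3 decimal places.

7.214

Var(total) = 459.39 + 371.014 = 830.404.
True-score variance = 407.352 + 371.014 = 778.365, so reliability = 0.9373.
Error variance = 830.404 − 778.365 = 52.0381; SEM = √52.0381 = 7.214.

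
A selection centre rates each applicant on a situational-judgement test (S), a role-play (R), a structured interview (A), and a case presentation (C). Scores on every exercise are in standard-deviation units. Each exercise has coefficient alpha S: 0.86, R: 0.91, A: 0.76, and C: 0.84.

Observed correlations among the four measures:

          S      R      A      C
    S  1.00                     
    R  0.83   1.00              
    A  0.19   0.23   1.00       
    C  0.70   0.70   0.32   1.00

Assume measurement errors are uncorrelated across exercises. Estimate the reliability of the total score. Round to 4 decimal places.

0.9366

Var(S+R+A+C) = 4 + 2·[0.83 + 0.19 + 0.70 + 0.23 + 0.70 + 0.32] = 4 + 5.94 = 9.94.
Under uncorrelated errors the observed covariances equal the true-score covariances, so only the own-variance terms attenuate.
True-score variance = [0.86 + 0.91 + 0.76 + 0.84] + 5.94 = 3.37 + 5.94 = 9.31.
Reliability = 9.31 / 9.94 = 0.9366.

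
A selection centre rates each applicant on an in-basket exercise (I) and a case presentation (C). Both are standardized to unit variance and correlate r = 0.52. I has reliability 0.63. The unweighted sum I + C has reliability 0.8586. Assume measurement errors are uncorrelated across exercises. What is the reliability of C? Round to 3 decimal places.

Var(I+C) = 2 + 2·0.52 = 3.040.
True-score variance = ρ_I + ρ_C + 2·0.52, so 0.8586 = (0.63 + ρ_C + 1.04) / 3.040.
ρ_C = 0.8586·3.040 − 0.63 − 1.04 = 0.940.

0.940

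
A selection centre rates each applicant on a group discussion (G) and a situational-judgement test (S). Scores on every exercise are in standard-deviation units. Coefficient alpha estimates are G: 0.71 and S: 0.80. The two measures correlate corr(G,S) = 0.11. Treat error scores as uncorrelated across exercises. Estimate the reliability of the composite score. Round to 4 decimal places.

0.7793

Var(G+S) = 2 + 2·[0.11] = 2 + 0.22 = 2.22.
With uncorrelated errors the cross-covariances are all true-score covariance, so they carry over unchanged; only the diagonal terms shrink to ρᵢσᵢ².
True-score variance = [0.71 + 0.80] + 0.22 = 1.51 + 0.22 = 1.73.
Reliability = 1.73 / 2.22 = 0.7793.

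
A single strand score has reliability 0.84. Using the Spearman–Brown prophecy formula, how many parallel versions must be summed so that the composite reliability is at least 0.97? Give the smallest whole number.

7

k ≥ ρ*(1−ρ₁)/(ρ₁(1−ρ*)) = 0.97·0.16 / (0.84·0.03) = 6.159.
Smallest integer k = 7.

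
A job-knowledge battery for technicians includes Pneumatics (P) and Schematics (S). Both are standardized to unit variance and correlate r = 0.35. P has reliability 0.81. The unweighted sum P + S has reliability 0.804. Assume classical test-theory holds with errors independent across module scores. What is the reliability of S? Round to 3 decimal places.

0.661

Var(P+S) = 2 + 2·0.35 = 2.700.
True-score variance = ρ_P + ρ_S + 2·0.35, so 0.804 = (0.81 + ρ_S + 0.70) / 2.700.
ρ_S = 0.804·2.700 − 0.81 − 0.70 = 0.661.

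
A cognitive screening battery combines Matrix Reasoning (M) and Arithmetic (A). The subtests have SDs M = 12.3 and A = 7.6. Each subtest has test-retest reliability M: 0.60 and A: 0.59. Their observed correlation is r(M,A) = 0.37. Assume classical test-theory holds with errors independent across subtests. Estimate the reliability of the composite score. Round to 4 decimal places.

Var(M+A) = 12.3² + 7.6² + 2·[12.3·7.6·0.37] = 209.05 + 69.1752 = 278.225.
With uncorrelated errors the cross-covariances are all true-score covariance, so they carry over unchanged; only the diagonal terms shrink to ρᵢσᵢ².
True-score variance = [12.3²·0.60 + 7.6²·0.59] + 69.1752 = 124.852 + 69.1752 = 194.028.
Reliability = 194.028 / 278.225 = 0.6974.

0.6974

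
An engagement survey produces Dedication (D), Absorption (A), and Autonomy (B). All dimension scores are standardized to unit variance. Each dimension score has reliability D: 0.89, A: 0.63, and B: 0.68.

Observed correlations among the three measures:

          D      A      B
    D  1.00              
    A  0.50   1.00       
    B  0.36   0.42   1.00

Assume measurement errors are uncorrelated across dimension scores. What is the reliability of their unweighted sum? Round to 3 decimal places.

Var(D+A+B) = 3 + 2·[0.50 + 0.36 + 0.42] = 3 + 2.56 = 5.56.
Under uncorrelated errors the observed covariances equal the true-score covariances, so only the own-variance terms attenuate.
True-score variance = [0.89 + 0.63 + 0.68] + 2.56 = 2.2 + 2.56 = 4.76.
Reliability = 4.76 / 5.56 = 0.856.

0.856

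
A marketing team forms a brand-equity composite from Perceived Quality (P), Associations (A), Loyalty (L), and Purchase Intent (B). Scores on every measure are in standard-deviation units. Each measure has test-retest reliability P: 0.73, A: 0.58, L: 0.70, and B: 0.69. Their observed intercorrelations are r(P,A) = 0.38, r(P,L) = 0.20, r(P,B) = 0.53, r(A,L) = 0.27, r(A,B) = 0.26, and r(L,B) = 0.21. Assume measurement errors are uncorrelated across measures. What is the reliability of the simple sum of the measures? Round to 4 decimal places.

0.8312

Var(P+A+L+B) = 4 + 2·[0.38 + 0.20 + 0.53 + 0.27 + 0.26 + 0.21] = 4 + 3.7 = 7.7.
Because errors are independent across components, Cov(Tᵢ,Tⱼ) = Cov(Xᵢ,Xⱼ); the off-diagonal part of the true-score variance is the same as above.
True-score variance = [0.73 + 0.58 + 0.70 + 0.69] + 3.7 = 2.7 + 3.7 = 6.4.
Reliability = 6.4 / 7.7 = 0.8312.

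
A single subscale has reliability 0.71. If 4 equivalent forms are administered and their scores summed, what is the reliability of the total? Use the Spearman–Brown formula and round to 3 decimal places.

0.907

ρ_k = kρ / (1 + (k−1)ρ) = 4·0.71 / (1 + 3·0.71) = 2.840 / 3.130 = 0.907.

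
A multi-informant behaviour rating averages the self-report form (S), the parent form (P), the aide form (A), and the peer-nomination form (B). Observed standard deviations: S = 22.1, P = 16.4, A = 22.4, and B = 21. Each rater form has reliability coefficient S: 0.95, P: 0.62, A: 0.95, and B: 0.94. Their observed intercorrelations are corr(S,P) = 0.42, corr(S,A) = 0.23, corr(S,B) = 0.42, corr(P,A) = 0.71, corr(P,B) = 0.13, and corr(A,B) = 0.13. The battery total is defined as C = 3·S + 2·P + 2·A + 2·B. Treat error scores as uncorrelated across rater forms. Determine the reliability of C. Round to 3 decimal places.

Var(C) = 3²·22.1² + 2²·16.4² + 2²·22.4² + 2²·21² + 2·[6·22.1·16.4·0.42 + 6·22.1·22.4·0.23 + 6·22.1·21·0.42 + 4·16.4·22.4·0.71 + 4·16.4·21·0.13 + 4·22.4·21·0.13] = 9242.57 + 8466.07 = 17708.6.
Under uncorrelated errors the observed covariances equal the true-score covariances, so only the own-variance terms attenuate.
True-score variance = [3²·22.1²·0.95 + 2²·16.4²·0.62 + 2²·22.4²·0.95 + 2²·21²·0.94] + 8466.07 = 8407.77 + 8466.07 = 16873.8.
Reliability = 16873.8 / 17708.6 = 0.953.

0.953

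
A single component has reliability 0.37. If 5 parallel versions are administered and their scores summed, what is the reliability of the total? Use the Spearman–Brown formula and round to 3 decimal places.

0.746

ρ_k = kρ / (1 + (k−1)ρ) = 5·0.37 / (1 + 4·0.37) = 1.850 / 2.480 = 0.746.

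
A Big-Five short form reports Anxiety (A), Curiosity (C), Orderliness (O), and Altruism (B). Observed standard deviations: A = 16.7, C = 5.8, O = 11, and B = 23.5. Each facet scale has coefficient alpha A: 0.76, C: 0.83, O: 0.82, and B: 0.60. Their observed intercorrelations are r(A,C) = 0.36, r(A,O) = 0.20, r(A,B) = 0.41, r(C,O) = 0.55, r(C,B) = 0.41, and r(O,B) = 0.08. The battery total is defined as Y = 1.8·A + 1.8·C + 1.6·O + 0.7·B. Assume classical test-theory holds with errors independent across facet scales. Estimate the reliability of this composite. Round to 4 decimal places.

0.8586

Var(Y) = 1.8²·16.7² + 1.8²·5.8² + 1.6²·11² + 0.7²·23.5² + 2·[3.24·16.7·5.8·0.36 + 2.88·16.7·11·0.20 + 1.26·16.7·23.5·0.41 + 2.88·5.8·11·0.55 + 1.26·5.8·23.5·0.41 + 1.12·11·23.5·0.08] = 1592.96 + 1232.32 = 2825.28.
With uncorrelated errors the cross-covariances are all true-score covariance, so they carry over unchanged; only the diagonal terms shrink to ρᵢσᵢ².
True-score variance = [1.8²·16.7²·0.76 + 1.8²·5.8²·0.83 + 1.6²·11²·0.82 + 0.7²·23.5²·0.60] + 1232.32 = 1193.57 + 1232.32 = 2425.89.
Reliability = 2425.89 / 2825.28 = 0.8586.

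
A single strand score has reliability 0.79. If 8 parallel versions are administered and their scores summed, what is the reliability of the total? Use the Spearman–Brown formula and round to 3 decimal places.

ρ_k = kρ / (1 + (k−1)ρ) = 8·0.79 / (1 + 7·0.79) = 6.320 / 6.530 = 0.968.

0.968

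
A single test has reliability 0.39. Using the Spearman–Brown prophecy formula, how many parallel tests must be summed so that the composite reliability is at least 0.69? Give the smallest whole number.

4

k ≥ ρ*(1−ρ₁)/(ρ₁(1−ρ*)) = 0.69·0.61 / (0.39·0.31) = 3.481.
Smallest integer k = 4.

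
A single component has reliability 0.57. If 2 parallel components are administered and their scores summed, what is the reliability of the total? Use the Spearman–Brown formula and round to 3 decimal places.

ρ_k = kρ / (1 + (k−1)ρ) = 2·0.57 / (1 + 1·0.57) = 1.140 / 1.570 = 0.726.

0.726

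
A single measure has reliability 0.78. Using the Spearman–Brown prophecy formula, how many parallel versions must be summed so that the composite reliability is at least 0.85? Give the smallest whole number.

2

k ≥ ρ*(1−ρ₁)/(ρ₁(1−ρ*)) = 0.85·0.22 / (0.78·0.15) = 1.598.
Smallest integer k = 2.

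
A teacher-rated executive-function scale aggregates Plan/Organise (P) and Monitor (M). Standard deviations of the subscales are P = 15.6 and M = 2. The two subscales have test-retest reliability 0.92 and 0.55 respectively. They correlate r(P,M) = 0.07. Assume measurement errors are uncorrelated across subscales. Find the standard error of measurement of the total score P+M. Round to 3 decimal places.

Var(total) = 247.36 + 4.368 = 251.728.
True-score variance = 226.091 + 4.368 = 230.459, so reliability = 0.9155.
Error variance = 251.728 − 230.459 = 21.2688; SEM = √21.2688 = 4.612.

4.612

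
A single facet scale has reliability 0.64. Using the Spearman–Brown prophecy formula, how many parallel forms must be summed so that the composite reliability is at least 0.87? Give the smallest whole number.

k ≥ ρ*(1−ρ₁)/(ρ₁(1−ρ*)) = 0.87·0.36 / (0.64·0.13) = 3.764.
Smallest integer k = 4.

4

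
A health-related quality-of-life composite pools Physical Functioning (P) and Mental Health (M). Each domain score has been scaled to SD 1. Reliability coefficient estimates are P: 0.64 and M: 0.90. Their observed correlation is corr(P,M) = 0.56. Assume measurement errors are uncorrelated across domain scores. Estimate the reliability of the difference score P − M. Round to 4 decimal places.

Var(P−M) = 1 + 1 − 2·0.56 = 2 − 1.12 = 0.88.
Because errors are independent across components, Cov(Tᵢ,Tⱼ) = Cov(Xᵢ,Xⱼ); the off-diagonal part of the true-score variance is the same as above.
True-score variance = [0.64 + 0.90] − 1.12 = 1.54 − 1.12 = 0.42.
Reliability = 0.42 / 0.88 = 0.4773.

0.4773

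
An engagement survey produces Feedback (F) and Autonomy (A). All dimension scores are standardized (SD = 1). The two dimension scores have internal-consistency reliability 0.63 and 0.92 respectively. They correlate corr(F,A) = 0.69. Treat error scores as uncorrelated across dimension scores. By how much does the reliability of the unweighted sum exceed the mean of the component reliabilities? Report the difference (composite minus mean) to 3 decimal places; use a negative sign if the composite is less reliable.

Var(sum) = 2 + 1.38 = 3.38; true-score variance = 1.55 + 1.38 = 2.93; composite reliability = 0.8669.
Mean component reliability = 0.7750.
Difference = 0.8669 − 0.7750 = 0.092.

0.092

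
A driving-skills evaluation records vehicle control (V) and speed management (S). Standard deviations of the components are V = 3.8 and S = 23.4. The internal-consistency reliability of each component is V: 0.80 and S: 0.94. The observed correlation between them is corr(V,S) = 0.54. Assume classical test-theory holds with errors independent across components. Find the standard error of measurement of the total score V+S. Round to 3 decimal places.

5.978

Var(total) = 562 + 96.0336 = 658.034.
True-score variance = 526.258 + 96.0336 = 622.292, so reliability = 0.9457.
Error variance = 658.034 − 622.292 = 35.7416; SEM = √35.7416 = 5.978.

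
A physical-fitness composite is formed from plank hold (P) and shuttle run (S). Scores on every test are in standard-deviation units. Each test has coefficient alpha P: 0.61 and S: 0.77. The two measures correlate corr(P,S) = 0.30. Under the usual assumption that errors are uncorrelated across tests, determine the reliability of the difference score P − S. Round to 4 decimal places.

0.5571

Var(P−S) = 1 + 1 − 2·0.30 = 2 − 0.6 = 1.4.
Under uncorrelated errors the observed covariances equal the true-score covariances, so only the own-variance terms attenuate.
True-score variance = [0.61 + 0.77] − 0.6 = 1.38 − 0.6 = 0.78.
Reliability = 0.78 / 1.4 = 0.5571.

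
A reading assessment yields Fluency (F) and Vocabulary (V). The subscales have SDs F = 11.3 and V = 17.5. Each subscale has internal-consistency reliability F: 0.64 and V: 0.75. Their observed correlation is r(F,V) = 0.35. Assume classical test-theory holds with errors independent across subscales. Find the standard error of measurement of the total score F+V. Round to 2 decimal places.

11.07

Var(total) = 433.94 + 138.425 = 572.365.
True-score variance = 311.409 + 138.425 = 449.834, so reliability = 0.7859.
Error variance = 572.365 − 449.834 = 122.531; SEM = √122.531 = 11.07.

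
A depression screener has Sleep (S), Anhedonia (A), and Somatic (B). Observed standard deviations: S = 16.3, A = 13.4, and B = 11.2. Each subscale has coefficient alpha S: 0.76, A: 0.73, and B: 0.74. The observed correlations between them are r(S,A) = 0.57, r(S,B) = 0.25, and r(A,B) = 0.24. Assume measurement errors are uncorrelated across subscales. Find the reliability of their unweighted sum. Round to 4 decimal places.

Var(S+A+B) = 16.3² + 13.4² + 11.2² + 2·[16.3·13.4·0.57 + 16.3·11.2·0.25 + 13.4·11.2·0.24] = 570.69 + 412.317 = 983.007.
Under uncorrelated errors the observed covariances equal the true-score covariances, so only the own-variance terms attenuate.
True-score variance = [16.3²·0.76 + 13.4²·0.73 + 11.2²·0.74] + 412.317 = 425.829 + 412.317 = 838.146.
Reliability = 838.146 / 983.007 = 0.8526.

0.8526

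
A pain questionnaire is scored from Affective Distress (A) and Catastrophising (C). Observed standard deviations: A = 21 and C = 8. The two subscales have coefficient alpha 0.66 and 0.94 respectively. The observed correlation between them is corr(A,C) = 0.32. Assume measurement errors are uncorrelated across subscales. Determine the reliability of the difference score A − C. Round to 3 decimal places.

Var(A−C) = 21² + 8² − 2·21·8·0.32 = 505 − 107.52 = 397.48.
With uncorrelated errors the cross-covariances are all true-score covariance, so they carry over unchanged; only the diagonal terms shrink to ρᵢσᵢ².
True-score variance = [21²·0.66 + 8²·0.94] − 107.52 = 351.22 − 107.52 = 243.7.
Reliability = 243.7 / 397.48 = 0.613.

0.613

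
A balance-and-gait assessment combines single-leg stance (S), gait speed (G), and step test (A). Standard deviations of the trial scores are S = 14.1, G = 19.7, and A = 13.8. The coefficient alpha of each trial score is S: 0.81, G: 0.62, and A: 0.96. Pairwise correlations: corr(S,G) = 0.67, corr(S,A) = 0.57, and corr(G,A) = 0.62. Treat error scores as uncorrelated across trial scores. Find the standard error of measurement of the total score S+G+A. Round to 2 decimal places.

13.89

Var(total) = 777.34 + 931.139 = 1708.48.
True-score variance = 584.474 + 931.139 = 1515.61, so reliability = 0.8871.
Error variance = 1708.48 − 1515.61 = 192.866; SEM = √192.866 = 13.89.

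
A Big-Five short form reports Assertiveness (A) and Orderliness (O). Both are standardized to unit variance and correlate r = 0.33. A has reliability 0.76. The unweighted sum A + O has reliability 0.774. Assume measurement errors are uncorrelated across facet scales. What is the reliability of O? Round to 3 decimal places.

0.639

Var(A+O) = 2 + 2·0.33 = 2.660.
True-score variance = ρ_A + ρ_O + 2·0.33, so 0.774 = (0.76 + ρ_O + 0.66) / 2.660.
ρ_O = 0.774·2.660 − 0.76 − 0.66 = 0.639.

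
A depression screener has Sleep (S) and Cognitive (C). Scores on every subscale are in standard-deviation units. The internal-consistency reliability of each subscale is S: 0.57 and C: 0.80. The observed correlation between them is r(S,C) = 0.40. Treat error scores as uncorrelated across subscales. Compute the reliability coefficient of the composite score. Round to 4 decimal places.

Var(S+C) = 2 + 2·[0.40] = 2 + 0.8 = 2.8.
With uncorrelated errors the cross-covariances are all true-score covariance, so they carry over unchanged; only the diagonal terms shrink to ρᵢσᵢ².
True-score variance = [0.57 + 0.80] + 0.8 = 1.37 + 0.8 = 2.17.
Reliability = 2.17 / 2.8 = 0.7750.

0.7750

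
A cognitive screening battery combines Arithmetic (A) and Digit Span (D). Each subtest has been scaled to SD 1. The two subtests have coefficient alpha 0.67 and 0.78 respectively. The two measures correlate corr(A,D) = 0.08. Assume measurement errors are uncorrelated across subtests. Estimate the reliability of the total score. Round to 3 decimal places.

0.745

Var(A+D) = 2 + 2·[0.08] = 2 + 0.16 = 2.16.
With uncorrelated errors the cross-covariances are all true-score covariance, so they carry over unchanged; only the diagonal terms shrink to ρᵢσᵢ².
True-score variance = [0.67 + 0.78] + 0.16 = 1.45 + 0.16 = 1.61.
Reliability = 1.61 / 2.16 = 0.745.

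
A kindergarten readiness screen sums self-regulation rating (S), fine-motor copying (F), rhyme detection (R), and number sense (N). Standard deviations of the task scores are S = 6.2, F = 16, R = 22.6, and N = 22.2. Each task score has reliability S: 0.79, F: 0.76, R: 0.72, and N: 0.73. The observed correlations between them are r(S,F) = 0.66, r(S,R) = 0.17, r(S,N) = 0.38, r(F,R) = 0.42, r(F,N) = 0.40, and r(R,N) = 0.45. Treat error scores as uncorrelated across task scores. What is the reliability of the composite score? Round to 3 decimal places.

Var(S+F+R+N) = 6.2² + 16² + 22.6² + 22.2² + 2·[6.2·16·0.66 + 6.2·22.6·0.17 + 6.2·22.2·0.38 + 16·22.6·0.42 + 16·22.2·0.40 + 22.6·22.2·0.45] = 1298.04 + 1322.64 = 2620.68.
Under uncorrelated errors the observed covariances equal the true-score covariances, so only the own-variance terms attenuate.
True-score variance = [6.2²·0.79 + 16²·0.76 + 22.6²·0.72 + 22.2²·0.73] + 1322.64 = 952.448 + 1322.64 = 2275.09.
Reliability = 2275.09 / 2620.68 = 0.868.

0.868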